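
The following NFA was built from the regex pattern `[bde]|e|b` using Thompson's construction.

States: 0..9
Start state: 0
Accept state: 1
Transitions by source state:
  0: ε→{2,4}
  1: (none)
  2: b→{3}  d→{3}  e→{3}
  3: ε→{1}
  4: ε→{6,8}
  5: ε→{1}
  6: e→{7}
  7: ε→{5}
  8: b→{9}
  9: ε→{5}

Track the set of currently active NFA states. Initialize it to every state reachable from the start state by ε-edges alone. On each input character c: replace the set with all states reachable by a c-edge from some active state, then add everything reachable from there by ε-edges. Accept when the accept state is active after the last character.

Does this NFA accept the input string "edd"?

Answer: REJECT

Trace:
S₀ = ε-closure({0}) = {0,2,4,6,8}
'e' @ 1: {1,3,5,7}  [accepting]
'd' @ 2: {}  — state set empty
rest 'd' ignored (set empty)
after full input: {}  (accept=1 not in)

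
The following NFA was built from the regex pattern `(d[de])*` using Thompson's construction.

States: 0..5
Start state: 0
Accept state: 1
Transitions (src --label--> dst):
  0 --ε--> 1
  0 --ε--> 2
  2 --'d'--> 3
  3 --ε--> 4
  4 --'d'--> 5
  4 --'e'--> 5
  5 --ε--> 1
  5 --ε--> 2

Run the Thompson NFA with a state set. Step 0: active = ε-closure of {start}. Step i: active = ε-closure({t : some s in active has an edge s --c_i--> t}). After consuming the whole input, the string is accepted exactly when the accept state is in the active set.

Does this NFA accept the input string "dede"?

S₀ = ε-closure({0}) = {0,1,2}
'd' @ 1: {3,4}
'e' @ 2: {1,2,5}  (accept∈set)
'd' @ 3: {3,4}
'e' @ 4: {1,2,5}  (accept∈set)
end set {1,2,5} — state 1 in

Answer: ACCEPT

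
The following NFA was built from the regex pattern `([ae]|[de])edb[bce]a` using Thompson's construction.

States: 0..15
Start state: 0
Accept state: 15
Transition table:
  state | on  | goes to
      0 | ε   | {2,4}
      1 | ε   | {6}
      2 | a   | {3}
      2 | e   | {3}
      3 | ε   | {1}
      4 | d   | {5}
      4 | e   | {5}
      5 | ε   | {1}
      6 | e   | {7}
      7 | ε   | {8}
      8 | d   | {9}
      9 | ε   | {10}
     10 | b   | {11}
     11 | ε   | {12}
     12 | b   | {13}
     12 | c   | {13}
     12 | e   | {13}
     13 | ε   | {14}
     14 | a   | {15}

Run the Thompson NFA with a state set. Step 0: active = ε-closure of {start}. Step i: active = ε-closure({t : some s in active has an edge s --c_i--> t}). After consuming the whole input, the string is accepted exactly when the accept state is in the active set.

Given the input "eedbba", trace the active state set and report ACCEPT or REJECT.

initial (ε-close {0}): {0,2,4}
'e' @ 1: {1,3,5,6}
'e' @ 2: {7,8}
'd' @ 3: {9,10}
'b' @ 4: {11,12}
'b' @ 5: {13,14}
'a' @ 6: {15}  [accepting]
end set {15} — state 15 in

Answer: ACCEPT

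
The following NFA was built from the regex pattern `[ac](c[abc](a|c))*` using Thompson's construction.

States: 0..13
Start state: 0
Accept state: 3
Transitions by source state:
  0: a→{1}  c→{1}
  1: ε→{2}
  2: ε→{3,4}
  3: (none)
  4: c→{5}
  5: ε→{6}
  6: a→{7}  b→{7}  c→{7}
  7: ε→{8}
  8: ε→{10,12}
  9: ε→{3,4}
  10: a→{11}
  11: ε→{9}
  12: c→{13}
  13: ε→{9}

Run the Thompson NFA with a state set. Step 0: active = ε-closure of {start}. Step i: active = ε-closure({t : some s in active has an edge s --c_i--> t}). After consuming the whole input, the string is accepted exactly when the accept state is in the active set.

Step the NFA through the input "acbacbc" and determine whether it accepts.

S₀ = ε-closure({0}) = {0}
'a' @ 1: {1,2,3,4}  (accept∈set)
'c' @ 2: {5,6}
'b' @ 3: {7,8,10,12}
'a' @ 4: {3,4,9,11}  (accept∈set)
'c' @ 5: {5,6}
'b' @ 6: {7,8,10,12}
'c' @ 7: {3,4,9,13}  (accept∈set)
after full input: {3,4,9,13}  (accept=3 in)

Answer: ACCEPT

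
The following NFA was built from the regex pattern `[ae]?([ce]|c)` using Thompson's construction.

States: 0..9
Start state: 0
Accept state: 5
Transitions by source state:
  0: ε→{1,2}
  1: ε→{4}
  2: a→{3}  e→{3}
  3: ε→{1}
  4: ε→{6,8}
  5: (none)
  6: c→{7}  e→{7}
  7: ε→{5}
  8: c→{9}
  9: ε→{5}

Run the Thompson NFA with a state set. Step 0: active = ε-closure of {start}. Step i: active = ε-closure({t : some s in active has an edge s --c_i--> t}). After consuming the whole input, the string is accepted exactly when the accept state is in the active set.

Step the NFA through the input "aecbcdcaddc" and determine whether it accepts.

initial (ε-close {0}): {0,1,2,4,6,8}
'a' @ 1: {1,3,4,6,8}
'e' @ 2: {5,7}  ✓accept
'c' @ 3: {}  — state set empty
rest 'bcdcaddc' ignored (set empty)
after full input: {}  (accept=5 not in)

Answer: REJECT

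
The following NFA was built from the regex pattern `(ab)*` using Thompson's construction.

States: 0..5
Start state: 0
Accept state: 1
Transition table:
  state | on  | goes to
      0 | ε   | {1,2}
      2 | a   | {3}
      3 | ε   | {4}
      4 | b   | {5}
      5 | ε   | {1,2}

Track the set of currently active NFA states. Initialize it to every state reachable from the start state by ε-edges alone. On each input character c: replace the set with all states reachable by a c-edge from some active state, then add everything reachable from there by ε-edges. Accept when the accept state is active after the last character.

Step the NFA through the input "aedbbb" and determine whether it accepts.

Answer: REJECT

Trace:
S₀ = ε-closure({0}) = {0,1,2}
'a' @ 1: {3,4}
'e' @ 2: {}  — state set empty
rest 'dbbb' ignored (set empty)
after full input: {}  (accept=1 not in)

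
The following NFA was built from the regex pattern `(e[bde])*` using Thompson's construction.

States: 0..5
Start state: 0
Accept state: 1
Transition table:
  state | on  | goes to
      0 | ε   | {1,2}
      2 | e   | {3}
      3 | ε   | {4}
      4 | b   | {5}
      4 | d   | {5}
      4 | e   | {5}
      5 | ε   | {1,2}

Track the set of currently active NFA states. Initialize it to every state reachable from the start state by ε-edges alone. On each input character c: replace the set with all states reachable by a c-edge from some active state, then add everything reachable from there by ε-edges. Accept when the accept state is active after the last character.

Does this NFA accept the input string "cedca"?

Answer: REJECT

Steps:
initial (ε-close {0}): {0,1,2}
'c' @ 1: {}  — dead — no transitions
rest 'edca' ignored (set empty)
end set {} — state 1 not in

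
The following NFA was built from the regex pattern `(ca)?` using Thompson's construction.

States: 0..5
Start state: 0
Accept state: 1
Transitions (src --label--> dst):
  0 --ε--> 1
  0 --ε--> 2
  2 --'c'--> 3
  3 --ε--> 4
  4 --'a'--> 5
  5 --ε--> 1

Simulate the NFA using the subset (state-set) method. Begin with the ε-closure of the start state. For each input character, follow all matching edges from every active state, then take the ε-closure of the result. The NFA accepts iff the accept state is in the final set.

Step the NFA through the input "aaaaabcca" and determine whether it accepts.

Answer: REJECT

Derivation:
S₀ = ε-closure({0}) = {0,1,2}
'a' @ 1: {}  — no active states
rest 'aaaabcca' ignored (set empty)
end set {} — state 1 not in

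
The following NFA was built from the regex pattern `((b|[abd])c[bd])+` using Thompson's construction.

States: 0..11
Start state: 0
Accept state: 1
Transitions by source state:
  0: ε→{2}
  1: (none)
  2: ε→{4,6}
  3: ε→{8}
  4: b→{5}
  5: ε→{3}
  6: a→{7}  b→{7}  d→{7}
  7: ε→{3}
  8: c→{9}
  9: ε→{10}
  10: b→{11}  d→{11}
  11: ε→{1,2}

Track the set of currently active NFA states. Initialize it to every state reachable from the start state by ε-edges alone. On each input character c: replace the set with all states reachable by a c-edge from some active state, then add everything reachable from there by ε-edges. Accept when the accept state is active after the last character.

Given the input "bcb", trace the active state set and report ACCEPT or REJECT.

Answer: ACCEPT

Trace:
start: ε-closure({0}) = {0,2,4,6}
'b' @ 1: {3,5,7,8}
'c' @ 2: {9,10}
'b' @ 3: {1,2,4,6,11}  ✓accept
after full input: {1,2,4,6,11}  (accept=1 in)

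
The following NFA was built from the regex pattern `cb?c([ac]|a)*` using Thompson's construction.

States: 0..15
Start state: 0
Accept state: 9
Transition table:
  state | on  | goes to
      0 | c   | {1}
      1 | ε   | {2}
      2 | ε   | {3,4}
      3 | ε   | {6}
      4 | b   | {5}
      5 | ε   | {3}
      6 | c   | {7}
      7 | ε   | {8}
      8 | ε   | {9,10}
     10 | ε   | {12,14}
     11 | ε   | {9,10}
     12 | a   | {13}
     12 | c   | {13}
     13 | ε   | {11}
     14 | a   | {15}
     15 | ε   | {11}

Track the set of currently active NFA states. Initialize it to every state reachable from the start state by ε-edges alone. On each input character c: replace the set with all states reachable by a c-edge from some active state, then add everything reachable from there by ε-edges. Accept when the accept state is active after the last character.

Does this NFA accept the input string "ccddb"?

S₀ = ε-closure({0}) = {0}
'c' @ 1: {1,2,3,4,6}
'c' @ 2: {7,8,9,10,12,14}  (accept∈set)
'd' @ 3: {}  — no active states
rest 'db' ignored (set empty)
final: {}; accept 9 not in set

Answer: REJECT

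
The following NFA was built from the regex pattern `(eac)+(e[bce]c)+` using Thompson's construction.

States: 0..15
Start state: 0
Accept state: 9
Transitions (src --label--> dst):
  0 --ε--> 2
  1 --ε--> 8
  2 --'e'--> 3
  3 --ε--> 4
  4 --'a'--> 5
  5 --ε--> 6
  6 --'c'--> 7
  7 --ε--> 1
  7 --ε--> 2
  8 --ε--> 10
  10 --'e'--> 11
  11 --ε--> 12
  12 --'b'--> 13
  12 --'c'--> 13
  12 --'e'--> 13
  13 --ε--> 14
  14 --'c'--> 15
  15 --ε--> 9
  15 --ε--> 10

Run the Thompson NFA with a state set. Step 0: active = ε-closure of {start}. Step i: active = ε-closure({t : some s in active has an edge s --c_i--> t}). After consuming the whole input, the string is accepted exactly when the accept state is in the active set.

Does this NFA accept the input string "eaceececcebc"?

Answer: ACCEPT

Derivation:
initial (ε-close {0}): {0,2}
'e' @ 1: {3,4}
'a' @ 2: {5,6}
'c' @ 3: {1,2,7,8,10}
'e' @ 4: {3,4,11,12}
'e' @ 5: {13,14}
'c' @ 6: {9,10,15}  (accept∈set)
'e' @ 7: {11,12}
'c' @ 8: {13,14}
'c' @ 9: {9,10,15}  (accept∈set)
'e' @ 10: {11,12}
'b' @ 11: {13,14}
'c' @ 12: {9,10,15}  (accept∈set)
end set {9,10,15} — state 9 in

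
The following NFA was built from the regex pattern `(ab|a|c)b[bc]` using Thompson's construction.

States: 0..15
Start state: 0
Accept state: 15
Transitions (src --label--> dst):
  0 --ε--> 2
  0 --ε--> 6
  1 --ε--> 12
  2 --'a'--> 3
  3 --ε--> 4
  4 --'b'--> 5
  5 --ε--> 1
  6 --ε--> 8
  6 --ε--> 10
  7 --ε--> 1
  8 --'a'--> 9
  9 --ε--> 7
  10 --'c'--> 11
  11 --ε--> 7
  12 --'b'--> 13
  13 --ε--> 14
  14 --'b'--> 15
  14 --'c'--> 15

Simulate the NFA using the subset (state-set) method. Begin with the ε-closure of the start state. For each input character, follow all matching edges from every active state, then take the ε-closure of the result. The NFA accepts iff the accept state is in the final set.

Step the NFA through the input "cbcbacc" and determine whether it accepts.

S₀ = ε-closure({0}) = {0,2,6,8,10}
'c' @ 1: {1,7,11,12}
'b' @ 2: {13,14}
'c' @ 3: {15}  [accepting]
'b' @ 4: {}  — state set empty
rest 'acc' ignored (set empty)
end set {} — state 15 not in

Answer: REJECT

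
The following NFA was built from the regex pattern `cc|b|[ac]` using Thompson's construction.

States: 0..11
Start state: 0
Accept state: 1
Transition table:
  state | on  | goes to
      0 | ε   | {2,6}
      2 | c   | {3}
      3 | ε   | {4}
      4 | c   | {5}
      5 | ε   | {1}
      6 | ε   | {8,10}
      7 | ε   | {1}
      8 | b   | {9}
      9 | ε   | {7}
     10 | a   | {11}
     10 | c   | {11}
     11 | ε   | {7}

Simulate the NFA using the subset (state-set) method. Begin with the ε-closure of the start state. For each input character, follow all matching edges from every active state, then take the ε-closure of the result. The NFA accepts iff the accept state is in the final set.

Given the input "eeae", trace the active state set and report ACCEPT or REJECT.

initial (ε-close {0}): {0,2,6,8,10}
'e' @ 1: {}  — dead — no transitions
rest 'eae' ignored (set empty)
end set {} — state 1 not in

Answer: REJECT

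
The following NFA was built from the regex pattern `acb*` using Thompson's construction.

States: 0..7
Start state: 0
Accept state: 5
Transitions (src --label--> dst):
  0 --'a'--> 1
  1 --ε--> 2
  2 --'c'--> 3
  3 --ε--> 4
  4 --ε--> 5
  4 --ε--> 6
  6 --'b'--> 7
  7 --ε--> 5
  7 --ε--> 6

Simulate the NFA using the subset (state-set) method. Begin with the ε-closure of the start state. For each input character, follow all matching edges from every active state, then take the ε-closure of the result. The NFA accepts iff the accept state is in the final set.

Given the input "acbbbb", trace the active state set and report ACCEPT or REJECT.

Answer: ACCEPT

Trace:
initial (ε-close {0}): {0}
'a' @ 1: {1,2}
'c' @ 2: {3,4,5,6}  (accept∈set)
'b' @ 3: {5,6,7}  (accept∈set)
'b' @ 4: {5,6,7}  (accept∈set)
'b' @ 5: {5,6,7}  (accept∈set)
'b' @ 6: {5,6,7}  (accept∈set)
end set {5,6,7} — state 5 in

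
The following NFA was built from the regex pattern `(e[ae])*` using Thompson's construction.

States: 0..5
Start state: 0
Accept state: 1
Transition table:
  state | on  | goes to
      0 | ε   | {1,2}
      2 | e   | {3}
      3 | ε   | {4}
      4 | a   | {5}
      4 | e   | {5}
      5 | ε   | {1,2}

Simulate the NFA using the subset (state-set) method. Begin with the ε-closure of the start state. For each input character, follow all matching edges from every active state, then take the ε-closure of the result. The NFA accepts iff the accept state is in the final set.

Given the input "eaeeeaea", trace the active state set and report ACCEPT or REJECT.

S₀ = ε-closure({0}) = {0,1,2}
'e' @ 1: {3,4}
'a' @ 2: {1,2,5}  ✓accept
'e' @ 3: {3,4}
'e' @ 4: {1,2,5}  ✓accept
'e' @ 5: {3,4}
'a' @ 6: {1,2,5}  ✓accept
'e' @ 7: {3,4}
'a' @ 8: {1,2,5}  ✓accept
final: {1,2,5}; accept 1 in set

Answer: ACCEPT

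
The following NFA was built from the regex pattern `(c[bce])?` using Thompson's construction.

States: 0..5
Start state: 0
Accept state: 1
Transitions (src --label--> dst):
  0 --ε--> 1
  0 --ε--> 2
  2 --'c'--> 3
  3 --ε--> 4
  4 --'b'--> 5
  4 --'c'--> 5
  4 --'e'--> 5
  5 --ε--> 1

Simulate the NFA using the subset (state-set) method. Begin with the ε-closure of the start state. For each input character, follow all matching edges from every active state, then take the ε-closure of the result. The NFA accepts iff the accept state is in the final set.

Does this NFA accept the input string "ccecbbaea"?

S₀ = ε-closure({0}) = {0,1,2}
'c' @ 1: {3,4}
'c' @ 2: {1,5}  ✓accept
'e' @ 3: {}  — no active states
rest 'cbbaea' ignored (set empty)
final: {}; accept 1 not in set

Answer: REJECT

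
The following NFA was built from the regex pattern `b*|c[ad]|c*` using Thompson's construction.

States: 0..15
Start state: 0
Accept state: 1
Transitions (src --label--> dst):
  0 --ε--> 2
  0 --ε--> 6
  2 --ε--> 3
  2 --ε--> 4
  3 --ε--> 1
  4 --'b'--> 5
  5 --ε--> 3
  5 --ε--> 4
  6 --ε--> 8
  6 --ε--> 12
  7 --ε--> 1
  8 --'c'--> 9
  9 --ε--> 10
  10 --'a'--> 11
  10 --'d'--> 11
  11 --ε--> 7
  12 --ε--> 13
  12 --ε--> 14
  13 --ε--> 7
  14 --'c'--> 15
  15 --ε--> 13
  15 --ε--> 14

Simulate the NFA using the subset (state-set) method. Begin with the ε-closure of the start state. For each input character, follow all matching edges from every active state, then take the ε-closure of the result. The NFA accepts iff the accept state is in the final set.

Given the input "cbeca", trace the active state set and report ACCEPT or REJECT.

Answer: REJECT

Trace:
S₀ = ε-closure({0}) = {0,1,2,3,4,6,7,8,12,13,14}
'c' @ 1: {1,7,9,10,13,14,15}  [accepting]
'b' @ 2: {}  — no active states
rest 'eca' ignored (set empty)
end set {} — state 1 not in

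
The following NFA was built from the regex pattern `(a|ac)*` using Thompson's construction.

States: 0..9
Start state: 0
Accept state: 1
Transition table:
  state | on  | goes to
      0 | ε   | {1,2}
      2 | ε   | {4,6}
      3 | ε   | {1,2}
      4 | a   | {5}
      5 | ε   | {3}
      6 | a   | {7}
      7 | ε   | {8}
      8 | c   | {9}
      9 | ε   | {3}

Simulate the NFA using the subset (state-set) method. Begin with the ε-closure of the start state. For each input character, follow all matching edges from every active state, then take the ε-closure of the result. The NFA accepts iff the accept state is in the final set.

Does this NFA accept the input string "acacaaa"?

Answer: ACCEPT

Steps:
initial (ε-close {0}): {0,1,2,4,6}
'a' @ 1: {1,2,3,4,5,6,7,8}  ✓accept
'c' @ 2: {1,2,3,4,6,9}  ✓accept
'a' @ 3: {1,2,3,4,5,6,7,8}  ✓accept
'c' @ 4: {1,2,3,4,6,9}  ✓accept
'a' @ 5: {1,2,3,4,5,6,7,8}  ✓accept
'a' @ 6: {1,2,3,4,5,6,7,8}  ✓accept
'a' @ 7: {1,2,3,4,5,6,7,8}  ✓accept
after full input: {1,2,3,4,5,6,7,8}  (accept=1 in)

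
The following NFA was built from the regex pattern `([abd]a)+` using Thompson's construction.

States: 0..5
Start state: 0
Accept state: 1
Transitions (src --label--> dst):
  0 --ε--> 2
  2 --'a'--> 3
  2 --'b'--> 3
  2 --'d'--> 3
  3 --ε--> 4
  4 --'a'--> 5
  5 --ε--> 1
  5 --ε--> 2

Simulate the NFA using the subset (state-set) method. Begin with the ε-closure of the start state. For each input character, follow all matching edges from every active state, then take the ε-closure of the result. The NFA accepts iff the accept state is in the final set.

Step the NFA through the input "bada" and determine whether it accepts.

start: ε-closure({0}) = {0,2}
'b' @ 1: {3,4}
'a' @ 2: {1,2,5}  (accept∈set)
'd' @ 3: {3,4}
'a' @ 4: {1,2,5}  (accept∈set)
final: {1,2,5}; accept 1 in set

Answer: ACCEPT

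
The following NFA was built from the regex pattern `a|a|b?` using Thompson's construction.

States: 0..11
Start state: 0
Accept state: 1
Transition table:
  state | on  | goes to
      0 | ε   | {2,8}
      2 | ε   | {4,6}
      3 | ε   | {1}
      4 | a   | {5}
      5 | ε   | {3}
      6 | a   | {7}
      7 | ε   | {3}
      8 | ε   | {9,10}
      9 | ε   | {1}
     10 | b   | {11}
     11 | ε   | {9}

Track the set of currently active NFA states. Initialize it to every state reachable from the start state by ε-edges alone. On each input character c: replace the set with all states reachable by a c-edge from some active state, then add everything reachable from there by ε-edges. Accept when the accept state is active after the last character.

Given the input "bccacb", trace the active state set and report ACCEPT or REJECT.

start: ε-closure({0}) = {0,1,2,4,6,8,9,10}
'b' @ 1: {1,9,11}  (accept∈set)
'c' @ 2: {}  — dead — no transitions
rest 'cacb' ignored (set empty)
end set {} — state 1 not in

Answer: REJECT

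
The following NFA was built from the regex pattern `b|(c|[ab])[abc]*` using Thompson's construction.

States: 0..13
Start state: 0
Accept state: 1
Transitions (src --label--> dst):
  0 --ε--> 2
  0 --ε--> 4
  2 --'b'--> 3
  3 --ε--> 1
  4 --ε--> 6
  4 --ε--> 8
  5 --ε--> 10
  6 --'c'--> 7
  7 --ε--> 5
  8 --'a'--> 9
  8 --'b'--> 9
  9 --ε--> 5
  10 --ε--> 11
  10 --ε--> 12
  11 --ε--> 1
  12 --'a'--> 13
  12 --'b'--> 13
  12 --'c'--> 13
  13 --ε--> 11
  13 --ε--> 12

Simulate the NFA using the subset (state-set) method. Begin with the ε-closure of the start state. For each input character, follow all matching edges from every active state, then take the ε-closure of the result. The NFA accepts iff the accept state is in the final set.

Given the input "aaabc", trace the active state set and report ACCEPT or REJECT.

Answer: ACCEPT

Steps:
start: ε-closure({0}) = {0,2,4,6,8}
'a' @ 1: {1,5,9,10,11,12}  [accepting]
'a' @ 2: {1,11,12,13}  [accepting]
'a' @ 3: {1,11,12,13}  [accepting]
'b' @ 4: {1,11,12,13}  [accepting]
'c' @ 5: {1,11,12,13}  [accepting]
final: {1,11,12,13}; accept 1 in set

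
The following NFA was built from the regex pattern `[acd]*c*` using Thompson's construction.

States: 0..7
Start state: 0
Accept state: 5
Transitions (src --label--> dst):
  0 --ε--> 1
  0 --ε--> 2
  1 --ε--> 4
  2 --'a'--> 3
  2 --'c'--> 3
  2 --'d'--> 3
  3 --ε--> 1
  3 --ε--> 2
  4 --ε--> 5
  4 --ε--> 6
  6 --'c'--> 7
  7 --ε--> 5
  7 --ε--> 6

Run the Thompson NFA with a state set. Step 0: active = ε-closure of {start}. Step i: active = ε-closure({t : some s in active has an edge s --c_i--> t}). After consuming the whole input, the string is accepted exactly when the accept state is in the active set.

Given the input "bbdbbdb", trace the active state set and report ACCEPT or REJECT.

S₀ = ε-closure({0}) = {0,1,2,4,5,6}
'b' @ 1: {}  — no active states
rest 'bdbbdb' ignored (set empty)
end set {} — state 5 not in

Answer: REJECT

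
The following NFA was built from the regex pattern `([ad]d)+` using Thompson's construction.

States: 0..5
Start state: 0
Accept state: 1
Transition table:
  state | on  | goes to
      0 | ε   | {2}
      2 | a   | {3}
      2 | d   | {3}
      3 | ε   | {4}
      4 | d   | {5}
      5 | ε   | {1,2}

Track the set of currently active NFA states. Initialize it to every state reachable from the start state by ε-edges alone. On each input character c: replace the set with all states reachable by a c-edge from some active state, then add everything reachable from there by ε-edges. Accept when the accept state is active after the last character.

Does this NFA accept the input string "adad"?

Answer: ACCEPT

Steps:
start: ε-closure({0}) = {0,2}
'a' @ 1: {3,4}
'd' @ 2: {1,2,5}  [accepting]
'a' @ 3: {3,4}
'd' @ 4: {1,2,5}  [accepting]
after full input: {1,2,5}  (accept=1 in)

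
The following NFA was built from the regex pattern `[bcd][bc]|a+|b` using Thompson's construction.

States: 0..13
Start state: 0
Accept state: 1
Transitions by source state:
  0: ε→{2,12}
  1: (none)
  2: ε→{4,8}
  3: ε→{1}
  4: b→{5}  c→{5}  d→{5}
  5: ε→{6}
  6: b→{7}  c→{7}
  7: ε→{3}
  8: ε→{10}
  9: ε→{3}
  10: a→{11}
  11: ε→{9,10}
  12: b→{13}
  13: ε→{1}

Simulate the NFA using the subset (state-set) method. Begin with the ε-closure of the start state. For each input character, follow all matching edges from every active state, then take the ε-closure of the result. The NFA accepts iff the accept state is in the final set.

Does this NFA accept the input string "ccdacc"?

Answer: REJECT

Derivation:
start: ε-closure({0}) = {0,2,4,8,10,12}
'c' @ 1: {5,6}
'c' @ 2: {1,3,7}  [accepting]
'd' @ 3: {}  — dead — no transitions
rest 'acc' ignored (set empty)
final: {}; accept 1 not in set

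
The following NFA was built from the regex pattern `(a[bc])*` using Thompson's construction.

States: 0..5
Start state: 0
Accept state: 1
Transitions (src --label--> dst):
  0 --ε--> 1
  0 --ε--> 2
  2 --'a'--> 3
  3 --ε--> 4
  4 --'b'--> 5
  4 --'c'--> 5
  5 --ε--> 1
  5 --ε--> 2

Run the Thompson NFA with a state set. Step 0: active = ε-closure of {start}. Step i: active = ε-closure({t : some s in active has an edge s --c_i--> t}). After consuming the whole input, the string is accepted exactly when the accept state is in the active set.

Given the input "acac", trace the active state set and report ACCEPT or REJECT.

Answer: ACCEPT

Steps:
start: ε-closure({0}) = {0,1,2}
'a' @ 1: {3,4}
'c' @ 2: {1,2,5}  (accept∈set)
'a' @ 3: {3,4}
'c' @ 4: {1,2,5}  (accept∈set)
final: {1,2,5}; accept 1 in set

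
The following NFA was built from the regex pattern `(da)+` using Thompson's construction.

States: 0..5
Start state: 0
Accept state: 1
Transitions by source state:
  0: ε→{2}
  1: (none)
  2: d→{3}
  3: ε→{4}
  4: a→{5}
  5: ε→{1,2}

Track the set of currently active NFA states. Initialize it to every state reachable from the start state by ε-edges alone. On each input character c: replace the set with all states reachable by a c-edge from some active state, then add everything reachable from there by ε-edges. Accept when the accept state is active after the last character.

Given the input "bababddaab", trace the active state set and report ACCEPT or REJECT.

start: ε-closure({0}) = {0,2}
'b' @ 1: {}  — state set empty
rest 'ababddaab' ignored (set empty)
final: {}; accept 1 not in set

Answer: REJECT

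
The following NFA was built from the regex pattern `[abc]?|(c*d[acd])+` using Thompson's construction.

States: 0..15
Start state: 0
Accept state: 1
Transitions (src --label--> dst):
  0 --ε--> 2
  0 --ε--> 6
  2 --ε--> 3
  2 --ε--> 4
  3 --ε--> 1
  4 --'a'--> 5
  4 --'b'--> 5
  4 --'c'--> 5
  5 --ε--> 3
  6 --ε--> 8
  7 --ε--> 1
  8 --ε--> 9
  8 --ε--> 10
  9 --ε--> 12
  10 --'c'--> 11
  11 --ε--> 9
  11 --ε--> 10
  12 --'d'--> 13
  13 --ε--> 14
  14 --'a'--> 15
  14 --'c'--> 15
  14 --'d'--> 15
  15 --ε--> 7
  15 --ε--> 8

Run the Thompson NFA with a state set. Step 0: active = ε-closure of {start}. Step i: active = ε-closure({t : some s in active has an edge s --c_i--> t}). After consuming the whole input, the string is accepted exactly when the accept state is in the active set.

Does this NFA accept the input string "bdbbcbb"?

Answer: REJECT

Derivation:
start: ε-closure({0}) = {0,1,2,3,4,6,8,9,10,12}
'b' @ 1: {1,3,5}  (accept∈set)
'd' @ 2: {}  — no active states
rest 'bbcbb' ignored (set empty)
after full input: {}  (accept=1 not in)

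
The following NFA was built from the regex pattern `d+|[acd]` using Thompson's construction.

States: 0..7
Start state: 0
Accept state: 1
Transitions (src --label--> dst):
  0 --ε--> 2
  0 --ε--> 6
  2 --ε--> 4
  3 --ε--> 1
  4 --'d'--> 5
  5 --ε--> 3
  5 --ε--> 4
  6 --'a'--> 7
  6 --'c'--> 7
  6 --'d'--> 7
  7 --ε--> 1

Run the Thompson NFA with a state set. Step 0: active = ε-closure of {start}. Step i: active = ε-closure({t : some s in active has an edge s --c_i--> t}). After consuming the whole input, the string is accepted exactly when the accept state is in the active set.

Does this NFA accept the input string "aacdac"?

Answer: REJECT

Derivation:
initial (ε-close {0}): {0,2,4,6}
'a' @ 1: {1,7}  [accepting]
'a' @ 2: {}  — no active states
rest 'cdac' ignored (set empty)
final: {}; accept 1 not in set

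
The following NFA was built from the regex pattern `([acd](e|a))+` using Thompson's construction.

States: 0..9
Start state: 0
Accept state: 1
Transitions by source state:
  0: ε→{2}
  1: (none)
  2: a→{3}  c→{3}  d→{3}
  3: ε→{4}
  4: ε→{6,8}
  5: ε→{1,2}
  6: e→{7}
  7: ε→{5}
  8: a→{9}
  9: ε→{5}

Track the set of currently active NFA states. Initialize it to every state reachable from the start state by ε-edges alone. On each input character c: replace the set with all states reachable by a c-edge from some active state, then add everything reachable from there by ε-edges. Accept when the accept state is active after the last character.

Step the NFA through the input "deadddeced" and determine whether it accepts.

initial (ε-close {0}): {0,2}
'd' @ 1: {3,4,6,8}
'e' @ 2: {1,2,5,7}  ✓accept
'a' @ 3: {3,4,6,8}
'd' @ 4: {}  — state set empty
rest 'ddeced' ignored (set empty)
after full input: {}  (accept=1 not in)

Answer: REJECT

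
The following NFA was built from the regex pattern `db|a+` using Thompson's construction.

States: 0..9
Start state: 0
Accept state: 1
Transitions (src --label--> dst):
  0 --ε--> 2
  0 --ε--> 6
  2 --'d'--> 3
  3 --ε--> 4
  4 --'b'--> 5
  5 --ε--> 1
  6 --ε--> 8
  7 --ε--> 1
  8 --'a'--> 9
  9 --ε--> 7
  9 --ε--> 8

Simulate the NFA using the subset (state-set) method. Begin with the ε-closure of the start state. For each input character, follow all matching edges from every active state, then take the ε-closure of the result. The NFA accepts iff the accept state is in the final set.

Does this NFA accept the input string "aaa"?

S₀ = ε-closure({0}) = {0,2,6,8}
'a' @ 1: {1,7,8,9}  (accept∈set)
'a' @ 2: {1,7,8,9}  (accept∈set)
'a' @ 3: {1,7,8,9}  (accept∈set)
final: {1,7,8,9}; accept 1 in set

Answer: ACCEPT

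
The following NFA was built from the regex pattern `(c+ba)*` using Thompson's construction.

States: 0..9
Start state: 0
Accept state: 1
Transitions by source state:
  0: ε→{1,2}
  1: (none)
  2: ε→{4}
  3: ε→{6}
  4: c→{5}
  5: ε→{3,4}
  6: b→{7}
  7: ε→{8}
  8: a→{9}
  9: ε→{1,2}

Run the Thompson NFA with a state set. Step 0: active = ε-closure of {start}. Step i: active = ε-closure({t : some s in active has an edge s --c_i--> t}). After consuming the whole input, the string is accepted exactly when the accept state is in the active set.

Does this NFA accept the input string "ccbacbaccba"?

start: ε-closure({0}) = {0,1,2,4}
'c' @ 1: {3,4,5,6}
'c' @ 2: {3,4,5,6}
'b' @ 3: {7,8}
'a' @ 4: {1,2,4,9}  ✓accept
'c' @ 5: {3,4,5,6}
'b' @ 6: {7,8}
'a' @ 7: {1,2,4,9}  ✓accept
'c' @ 8: {3,4,5,6}
'c' @ 9: {3,4,5,6}
'b' @ 10: {7,8}
'a' @ 11: {1,2,4,9}  ✓accept
end set {1,2,4,9} — state 1 in

Answer: ACCEPT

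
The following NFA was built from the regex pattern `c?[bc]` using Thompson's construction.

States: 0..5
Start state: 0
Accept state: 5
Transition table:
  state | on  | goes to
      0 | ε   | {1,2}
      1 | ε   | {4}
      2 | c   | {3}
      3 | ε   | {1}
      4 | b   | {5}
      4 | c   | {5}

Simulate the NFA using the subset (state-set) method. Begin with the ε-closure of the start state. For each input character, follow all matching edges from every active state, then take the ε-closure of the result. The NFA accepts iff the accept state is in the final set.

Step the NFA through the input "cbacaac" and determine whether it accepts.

Answer: REJECT

Derivation:
initial (ε-close {0}): {0,1,2,4}
'c' @ 1: {1,3,4,5}  [accepting]
'b' @ 2: {5}  [accepting]
'a' @ 3: {}  — dead — no transitions
rest 'caac' ignored (set empty)
after full input: {}  (accept=5 not in)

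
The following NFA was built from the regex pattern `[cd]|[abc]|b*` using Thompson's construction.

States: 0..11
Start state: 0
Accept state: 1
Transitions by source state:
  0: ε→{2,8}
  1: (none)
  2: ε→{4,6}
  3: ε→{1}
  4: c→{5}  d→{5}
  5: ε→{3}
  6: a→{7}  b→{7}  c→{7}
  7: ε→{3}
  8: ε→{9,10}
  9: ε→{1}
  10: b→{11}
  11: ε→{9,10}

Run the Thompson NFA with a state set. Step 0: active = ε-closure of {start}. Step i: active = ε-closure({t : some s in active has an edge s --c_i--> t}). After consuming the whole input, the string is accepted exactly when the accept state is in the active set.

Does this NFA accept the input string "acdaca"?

S₀ = ε-closure({0}) = {0,1,2,4,6,8,9,10}
'a' @ 1: {1,3,7}  [accepting]
'c' @ 2: {}  — dead — no transitions
rest 'daca' ignored (set empty)
after full input: {}  (accept=1 not in)

Answer: REJECT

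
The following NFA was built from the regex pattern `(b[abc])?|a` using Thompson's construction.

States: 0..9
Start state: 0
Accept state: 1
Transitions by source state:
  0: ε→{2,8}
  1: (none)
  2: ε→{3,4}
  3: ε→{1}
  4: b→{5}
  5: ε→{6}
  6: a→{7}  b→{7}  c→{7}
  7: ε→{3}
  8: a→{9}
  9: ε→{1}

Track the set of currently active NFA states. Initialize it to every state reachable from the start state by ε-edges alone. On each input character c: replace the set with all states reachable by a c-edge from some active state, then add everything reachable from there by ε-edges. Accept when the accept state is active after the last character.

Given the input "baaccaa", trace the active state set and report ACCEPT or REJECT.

Answer: REJECT

Steps:
start: ε-closure({0}) = {0,1,2,3,4,8}
'b' @ 1: {5,6}
'a' @ 2: {1,3,7}  (accept∈set)
'a' @ 3: {}  — no active states
rest 'ccaa' ignored (set empty)
final: {}; accept 1 not in set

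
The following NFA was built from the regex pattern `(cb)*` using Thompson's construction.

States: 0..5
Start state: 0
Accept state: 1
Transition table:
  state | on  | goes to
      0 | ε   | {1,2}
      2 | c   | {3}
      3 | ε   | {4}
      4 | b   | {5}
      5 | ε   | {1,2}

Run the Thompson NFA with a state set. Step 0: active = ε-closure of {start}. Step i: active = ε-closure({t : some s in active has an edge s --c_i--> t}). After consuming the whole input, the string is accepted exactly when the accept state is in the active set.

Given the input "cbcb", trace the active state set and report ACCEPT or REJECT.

Answer: ACCEPT

Derivation:
start: ε-closure({0}) = {0,1,2}
'c' @ 1: {3,4}
'b' @ 2: {1,2,5}  [accepting]
'c' @ 3: {3,4}
'b' @ 4: {1,2,5}  [accepting]
end set {1,2,5} — state 1 in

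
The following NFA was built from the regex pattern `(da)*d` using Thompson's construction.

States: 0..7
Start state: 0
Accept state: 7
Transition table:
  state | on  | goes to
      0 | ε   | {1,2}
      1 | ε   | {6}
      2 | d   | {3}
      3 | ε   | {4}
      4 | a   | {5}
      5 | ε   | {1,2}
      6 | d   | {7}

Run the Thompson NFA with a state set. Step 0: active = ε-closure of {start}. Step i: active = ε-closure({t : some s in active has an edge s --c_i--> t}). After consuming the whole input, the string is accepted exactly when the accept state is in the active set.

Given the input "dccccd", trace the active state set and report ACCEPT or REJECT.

Answer: REJECT

Trace:
initial (ε-close {0}): {0,1,2,6}
'd' @ 1: {3,4,7}  ✓accept
'c' @ 2: {}  — dead — no transitions
rest 'cccd' ignored (set empty)
after full input: {}  (accept=7 not in)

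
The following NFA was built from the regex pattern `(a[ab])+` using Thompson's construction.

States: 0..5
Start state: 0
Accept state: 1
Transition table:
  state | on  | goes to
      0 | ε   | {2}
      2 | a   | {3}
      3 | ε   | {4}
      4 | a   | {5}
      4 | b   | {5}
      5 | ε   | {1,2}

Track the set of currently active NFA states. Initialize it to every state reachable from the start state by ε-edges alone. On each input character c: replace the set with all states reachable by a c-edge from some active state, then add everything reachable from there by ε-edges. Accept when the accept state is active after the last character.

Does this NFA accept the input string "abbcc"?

Answer: REJECT

Derivation:
start: ε-closure({0}) = {0,2}
'a' @ 1: {3,4}
'b' @ 2: {1,2,5}  (accept∈set)
'b' @ 3: {}  — no active states
rest 'cc' ignored (set empty)
after full input: {}  (accept=1 not in)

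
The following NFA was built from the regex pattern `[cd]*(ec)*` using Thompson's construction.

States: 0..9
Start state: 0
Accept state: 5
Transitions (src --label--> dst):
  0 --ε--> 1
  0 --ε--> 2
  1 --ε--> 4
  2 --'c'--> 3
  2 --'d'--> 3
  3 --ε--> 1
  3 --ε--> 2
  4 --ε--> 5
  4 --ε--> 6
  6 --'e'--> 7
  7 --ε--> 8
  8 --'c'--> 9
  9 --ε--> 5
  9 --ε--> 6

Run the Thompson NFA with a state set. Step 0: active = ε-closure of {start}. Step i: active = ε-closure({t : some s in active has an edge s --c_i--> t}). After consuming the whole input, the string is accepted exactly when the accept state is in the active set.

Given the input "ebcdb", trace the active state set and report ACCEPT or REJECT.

Answer: REJECT

Trace:
S₀ = ε-closure({0}) = {0,1,2,4,5,6}
'e' @ 1: {7,8}
'b' @ 2: {}  — no active states
rest 'cdb' ignored (set empty)
final: {}; accept 5 not in set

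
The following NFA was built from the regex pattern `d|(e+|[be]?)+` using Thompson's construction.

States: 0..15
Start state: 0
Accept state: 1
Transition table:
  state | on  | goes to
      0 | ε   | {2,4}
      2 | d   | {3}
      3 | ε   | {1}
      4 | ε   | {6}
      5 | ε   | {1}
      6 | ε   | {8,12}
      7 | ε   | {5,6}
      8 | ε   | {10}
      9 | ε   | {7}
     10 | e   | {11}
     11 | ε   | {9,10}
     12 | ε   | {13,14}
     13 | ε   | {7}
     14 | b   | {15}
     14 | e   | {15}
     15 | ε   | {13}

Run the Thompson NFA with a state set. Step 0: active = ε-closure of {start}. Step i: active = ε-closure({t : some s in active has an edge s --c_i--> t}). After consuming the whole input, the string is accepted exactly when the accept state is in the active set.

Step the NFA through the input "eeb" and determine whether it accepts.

S₀ = ε-closure({0}) = {0,1,2,4,5,6,7,8,10,12,13,14}
'e' @ 1: {1,5,6,7,8,9,10,11,12,13,14,15}  [accepting]
'e' @ 2: {1,5,6,7,8,9,10,11,12,13,14,15}  [accepting]
'b' @ 3: {1,5,6,7,8,10,12,13,14,15}  [accepting]
after full input: {1,5,6,7,8,10,12,13,14,15}  (accept=1 in)

Answer: ACCEPT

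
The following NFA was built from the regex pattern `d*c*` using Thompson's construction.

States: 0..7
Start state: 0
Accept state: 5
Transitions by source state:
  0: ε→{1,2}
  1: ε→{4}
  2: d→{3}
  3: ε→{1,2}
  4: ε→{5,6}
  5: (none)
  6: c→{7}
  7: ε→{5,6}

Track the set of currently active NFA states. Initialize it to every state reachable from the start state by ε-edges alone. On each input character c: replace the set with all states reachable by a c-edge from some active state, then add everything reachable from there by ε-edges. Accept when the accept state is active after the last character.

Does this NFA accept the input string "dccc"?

initial (ε-close {0}): {0,1,2,4,5,6}
'd' @ 1: {1,2,3,4,5,6}  [accepting]
'c' @ 2: {5,6,7}  [accepting]
'c' @ 3: {5,6,7}  [accepting]
'c' @ 4: {5,6,7}  [accepting]
final: {5,6,7}; accept 5 in set

Answer: ACCEPT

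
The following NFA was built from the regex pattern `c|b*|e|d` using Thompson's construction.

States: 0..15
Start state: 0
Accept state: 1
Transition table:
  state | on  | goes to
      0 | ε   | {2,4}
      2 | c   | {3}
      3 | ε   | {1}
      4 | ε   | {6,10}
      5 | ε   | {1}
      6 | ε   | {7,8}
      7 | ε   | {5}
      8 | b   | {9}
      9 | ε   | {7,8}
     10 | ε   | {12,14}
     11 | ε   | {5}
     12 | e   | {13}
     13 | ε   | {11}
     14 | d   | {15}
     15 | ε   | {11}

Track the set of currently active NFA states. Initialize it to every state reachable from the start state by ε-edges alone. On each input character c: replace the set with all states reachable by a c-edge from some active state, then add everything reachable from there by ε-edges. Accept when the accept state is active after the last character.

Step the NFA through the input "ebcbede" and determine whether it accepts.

Answer: REJECT

Trace:
initial (ε-close {0}): {0,1,2,4,5,6,7,8,10,12,14}
'e' @ 1: {1,5,11,13}  (accept∈set)
'b' @ 2: {}  — no active states
rest 'cbede' ignored (set empty)
final: {}; accept 1 not in set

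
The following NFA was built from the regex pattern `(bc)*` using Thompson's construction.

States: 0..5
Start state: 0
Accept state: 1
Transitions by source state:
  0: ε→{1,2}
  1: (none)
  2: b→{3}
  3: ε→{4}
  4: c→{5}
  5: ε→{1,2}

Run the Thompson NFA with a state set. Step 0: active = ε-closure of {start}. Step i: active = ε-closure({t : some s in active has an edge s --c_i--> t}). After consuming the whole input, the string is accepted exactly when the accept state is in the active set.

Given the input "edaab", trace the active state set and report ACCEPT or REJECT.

Answer: REJECT

Steps:
S₀ = ε-closure({0}) = {0,1,2}
'e' @ 1: {}  — no active states
rest 'daab' ignored (set empty)
after full input: {}  (accept=1 not in)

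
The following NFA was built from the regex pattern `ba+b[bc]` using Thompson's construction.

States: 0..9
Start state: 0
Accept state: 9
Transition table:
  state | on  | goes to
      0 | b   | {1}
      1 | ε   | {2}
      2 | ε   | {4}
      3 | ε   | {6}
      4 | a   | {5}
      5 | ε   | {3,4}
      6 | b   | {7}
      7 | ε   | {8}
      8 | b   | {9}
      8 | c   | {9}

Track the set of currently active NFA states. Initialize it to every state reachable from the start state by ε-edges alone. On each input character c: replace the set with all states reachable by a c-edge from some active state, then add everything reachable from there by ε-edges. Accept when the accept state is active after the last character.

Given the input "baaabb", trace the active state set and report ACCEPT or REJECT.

Answer: ACCEPT

Trace:
start: ε-closure({0}) = {0}
'b' @ 1: {1,2,4}
'a' @ 2: {3,4,5,6}
'a' @ 3: {3,4,5,6}
'a' @ 4: {3,4,5,6}
'b' @ 5: {7,8}
'b' @ 6: {9}  (accept∈set)
after full input: {9}  (accept=9 in)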